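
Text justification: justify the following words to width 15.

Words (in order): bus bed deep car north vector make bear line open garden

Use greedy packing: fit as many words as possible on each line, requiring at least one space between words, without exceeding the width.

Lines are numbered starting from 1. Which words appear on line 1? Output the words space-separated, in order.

Line 1: ['bus', 'bed', 'deep'] (min_width=12, slack=3)
Line 2: ['car', 'north'] (min_width=9, slack=6)
Line 3: ['vector', 'make'] (min_width=11, slack=4)
Line 4: ['bear', 'line', 'open'] (min_width=14, slack=1)
Line 5: ['garden'] (min_width=6, slack=9)

Answer: bus bed deep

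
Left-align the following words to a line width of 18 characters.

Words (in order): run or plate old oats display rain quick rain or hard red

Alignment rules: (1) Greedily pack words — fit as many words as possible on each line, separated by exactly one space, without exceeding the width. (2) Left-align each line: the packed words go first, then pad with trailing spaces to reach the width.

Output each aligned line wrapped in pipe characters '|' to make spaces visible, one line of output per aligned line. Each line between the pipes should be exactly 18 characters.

Line 1: ['run', 'or', 'plate', 'old'] (min_width=16, slack=2)
Line 2: ['oats', 'display', 'rain'] (min_width=17, slack=1)
Line 3: ['quick', 'rain', 'or', 'hard'] (min_width=18, slack=0)
Line 4: ['red'] (min_width=3, slack=15)

Answer: |run or plate old  |
|oats display rain |
|quick rain or hard|
|red               |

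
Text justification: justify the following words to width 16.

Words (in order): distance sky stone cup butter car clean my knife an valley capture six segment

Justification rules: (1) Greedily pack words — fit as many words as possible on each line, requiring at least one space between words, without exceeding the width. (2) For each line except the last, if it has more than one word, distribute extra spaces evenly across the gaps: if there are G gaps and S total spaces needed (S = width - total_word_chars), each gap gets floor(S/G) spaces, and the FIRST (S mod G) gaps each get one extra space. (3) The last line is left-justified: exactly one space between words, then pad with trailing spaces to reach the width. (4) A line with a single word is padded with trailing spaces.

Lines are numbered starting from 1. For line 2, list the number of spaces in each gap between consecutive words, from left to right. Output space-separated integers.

Line 1: ['distance', 'sky'] (min_width=12, slack=4)
Line 2: ['stone', 'cup', 'butter'] (min_width=16, slack=0)
Line 3: ['car', 'clean', 'my'] (min_width=12, slack=4)
Line 4: ['knife', 'an', 'valley'] (min_width=15, slack=1)
Line 5: ['capture', 'six'] (min_width=11, slack=5)
Line 6: ['segment'] (min_width=7, slack=9)

Answer: 1 1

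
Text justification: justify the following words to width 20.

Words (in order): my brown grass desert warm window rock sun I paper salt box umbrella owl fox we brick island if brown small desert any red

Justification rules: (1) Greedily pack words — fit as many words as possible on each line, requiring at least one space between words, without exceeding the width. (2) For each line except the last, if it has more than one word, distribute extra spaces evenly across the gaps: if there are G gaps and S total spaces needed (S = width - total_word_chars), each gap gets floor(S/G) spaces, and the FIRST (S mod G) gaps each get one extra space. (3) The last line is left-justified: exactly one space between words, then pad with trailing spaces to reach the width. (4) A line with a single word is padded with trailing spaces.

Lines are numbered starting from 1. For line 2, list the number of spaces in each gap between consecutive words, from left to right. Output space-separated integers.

Line 1: ['my', 'brown', 'grass'] (min_width=14, slack=6)
Line 2: ['desert', 'warm', 'window'] (min_width=18, slack=2)
Line 3: ['rock', 'sun', 'I', 'paper'] (min_width=16, slack=4)
Line 4: ['salt', 'box', 'umbrella'] (min_width=17, slack=3)
Line 5: ['owl', 'fox', 'we', 'brick'] (min_width=16, slack=4)
Line 6: ['island', 'if', 'brown'] (min_width=15, slack=5)
Line 7: ['small', 'desert', 'any', 'red'] (min_width=20, slack=0)

Answer: 2 2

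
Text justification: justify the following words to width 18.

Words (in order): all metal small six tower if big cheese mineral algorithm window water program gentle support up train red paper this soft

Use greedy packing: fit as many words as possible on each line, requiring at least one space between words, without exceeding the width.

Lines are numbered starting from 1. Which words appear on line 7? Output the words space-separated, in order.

Line 1: ['all', 'metal', 'small'] (min_width=15, slack=3)
Line 2: ['six', 'tower', 'if', 'big'] (min_width=16, slack=2)
Line 3: ['cheese', 'mineral'] (min_width=14, slack=4)
Line 4: ['algorithm', 'window'] (min_width=16, slack=2)
Line 5: ['water', 'program'] (min_width=13, slack=5)
Line 6: ['gentle', 'support', 'up'] (min_width=17, slack=1)
Line 7: ['train', 'red', 'paper'] (min_width=15, slack=3)
Line 8: ['this', 'soft'] (min_width=9, slack=9)

Answer: train red paper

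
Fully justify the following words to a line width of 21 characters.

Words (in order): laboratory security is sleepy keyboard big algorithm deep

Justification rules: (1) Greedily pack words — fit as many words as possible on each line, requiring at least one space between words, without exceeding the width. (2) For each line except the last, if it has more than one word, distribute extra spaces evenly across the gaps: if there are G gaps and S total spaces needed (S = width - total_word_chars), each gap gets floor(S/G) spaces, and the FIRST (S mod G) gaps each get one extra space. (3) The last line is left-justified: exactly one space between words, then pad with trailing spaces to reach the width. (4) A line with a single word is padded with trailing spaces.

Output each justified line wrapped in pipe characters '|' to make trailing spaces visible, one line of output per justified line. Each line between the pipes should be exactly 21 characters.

Line 1: ['laboratory', 'security'] (min_width=19, slack=2)
Line 2: ['is', 'sleepy', 'keyboard'] (min_width=18, slack=3)
Line 3: ['big', 'algorithm', 'deep'] (min_width=18, slack=3)

Answer: |laboratory   security|
|is   sleepy  keyboard|
|big algorithm deep   |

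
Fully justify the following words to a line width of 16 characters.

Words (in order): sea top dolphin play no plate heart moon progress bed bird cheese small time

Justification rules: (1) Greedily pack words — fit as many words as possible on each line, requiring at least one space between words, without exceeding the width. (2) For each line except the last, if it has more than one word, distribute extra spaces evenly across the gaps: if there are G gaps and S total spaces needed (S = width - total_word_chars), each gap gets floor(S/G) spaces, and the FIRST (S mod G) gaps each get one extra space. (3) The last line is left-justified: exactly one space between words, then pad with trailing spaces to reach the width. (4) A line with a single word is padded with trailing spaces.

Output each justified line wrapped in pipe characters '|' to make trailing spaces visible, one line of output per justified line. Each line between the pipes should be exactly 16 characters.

Line 1: ['sea', 'top', 'dolphin'] (min_width=15, slack=1)
Line 2: ['play', 'no', 'plate'] (min_width=13, slack=3)
Line 3: ['heart', 'moon'] (min_width=10, slack=6)
Line 4: ['progress', 'bed'] (min_width=12, slack=4)
Line 5: ['bird', 'cheese'] (min_width=11, slack=5)
Line 6: ['small', 'time'] (min_width=10, slack=6)

Answer: |sea  top dolphin|
|play   no  plate|
|heart       moon|
|progress     bed|
|bird      cheese|
|small time      |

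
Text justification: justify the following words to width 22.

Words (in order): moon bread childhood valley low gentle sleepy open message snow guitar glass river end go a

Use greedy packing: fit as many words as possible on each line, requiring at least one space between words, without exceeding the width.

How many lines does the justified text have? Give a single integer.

Line 1: ['moon', 'bread', 'childhood'] (min_width=20, slack=2)
Line 2: ['valley', 'low', 'gentle'] (min_width=17, slack=5)
Line 3: ['sleepy', 'open', 'message'] (min_width=19, slack=3)
Line 4: ['snow', 'guitar', 'glass'] (min_width=17, slack=5)
Line 5: ['river', 'end', 'go', 'a'] (min_width=14, slack=8)
Total lines: 5

Answer: 5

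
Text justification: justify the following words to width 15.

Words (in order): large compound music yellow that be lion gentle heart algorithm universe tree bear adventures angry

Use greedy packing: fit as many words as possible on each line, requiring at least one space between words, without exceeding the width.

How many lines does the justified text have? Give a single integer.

Line 1: ['large', 'compound'] (min_width=14, slack=1)
Line 2: ['music', 'yellow'] (min_width=12, slack=3)
Line 3: ['that', 'be', 'lion'] (min_width=12, slack=3)
Line 4: ['gentle', 'heart'] (min_width=12, slack=3)
Line 5: ['algorithm'] (min_width=9, slack=6)
Line 6: ['universe', 'tree'] (min_width=13, slack=2)
Line 7: ['bear', 'adventures'] (min_width=15, slack=0)
Line 8: ['angry'] (min_width=5, slack=10)
Total lines: 8

Answer: 8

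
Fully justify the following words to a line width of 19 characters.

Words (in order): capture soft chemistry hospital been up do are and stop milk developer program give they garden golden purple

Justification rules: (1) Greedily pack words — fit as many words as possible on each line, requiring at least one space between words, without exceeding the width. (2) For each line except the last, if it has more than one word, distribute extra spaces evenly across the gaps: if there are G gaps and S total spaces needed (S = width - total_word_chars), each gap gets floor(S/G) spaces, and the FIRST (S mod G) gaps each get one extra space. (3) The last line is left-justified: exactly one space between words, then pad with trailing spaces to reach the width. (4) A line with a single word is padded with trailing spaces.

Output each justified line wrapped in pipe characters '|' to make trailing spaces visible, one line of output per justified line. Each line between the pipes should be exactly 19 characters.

Answer: |capture        soft|
|chemistry  hospital|
|been  up do are and|
|stop milk developer|
|program  give  they|
|garden       golden|
|purple             |

Derivation:
Line 1: ['capture', 'soft'] (min_width=12, slack=7)
Line 2: ['chemistry', 'hospital'] (min_width=18, slack=1)
Line 3: ['been', 'up', 'do', 'are', 'and'] (min_width=18, slack=1)
Line 4: ['stop', 'milk', 'developer'] (min_width=19, slack=0)
Line 5: ['program', 'give', 'they'] (min_width=17, slack=2)
Line 6: ['garden', 'golden'] (min_width=13, slack=6)
Line 7: ['purple'] (min_width=6, slack=13)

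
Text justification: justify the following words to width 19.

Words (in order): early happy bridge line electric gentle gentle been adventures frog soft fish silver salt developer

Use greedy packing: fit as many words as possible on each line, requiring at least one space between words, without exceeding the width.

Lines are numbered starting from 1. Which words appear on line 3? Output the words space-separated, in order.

Line 1: ['early', 'happy', 'bridge'] (min_width=18, slack=1)
Line 2: ['line', 'electric'] (min_width=13, slack=6)
Line 3: ['gentle', 'gentle', 'been'] (min_width=18, slack=1)
Line 4: ['adventures', 'frog'] (min_width=15, slack=4)
Line 5: ['soft', 'fish', 'silver'] (min_width=16, slack=3)
Line 6: ['salt', 'developer'] (min_width=14, slack=5)

Answer: gentle gentle been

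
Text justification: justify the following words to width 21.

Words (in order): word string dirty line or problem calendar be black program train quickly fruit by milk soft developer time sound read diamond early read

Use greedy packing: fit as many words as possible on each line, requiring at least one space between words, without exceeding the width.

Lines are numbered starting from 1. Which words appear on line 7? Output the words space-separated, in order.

Answer: read diamond early

Derivation:
Line 1: ['word', 'string', 'dirty'] (min_width=17, slack=4)
Line 2: ['line', 'or', 'problem'] (min_width=15, slack=6)
Line 3: ['calendar', 'be', 'black'] (min_width=17, slack=4)
Line 4: ['program', 'train', 'quickly'] (min_width=21, slack=0)
Line 5: ['fruit', 'by', 'milk', 'soft'] (min_width=18, slack=3)
Line 6: ['developer', 'time', 'sound'] (min_width=20, slack=1)
Line 7: ['read', 'diamond', 'early'] (min_width=18, slack=3)
Line 8: ['read'] (min_width=4, slack=17)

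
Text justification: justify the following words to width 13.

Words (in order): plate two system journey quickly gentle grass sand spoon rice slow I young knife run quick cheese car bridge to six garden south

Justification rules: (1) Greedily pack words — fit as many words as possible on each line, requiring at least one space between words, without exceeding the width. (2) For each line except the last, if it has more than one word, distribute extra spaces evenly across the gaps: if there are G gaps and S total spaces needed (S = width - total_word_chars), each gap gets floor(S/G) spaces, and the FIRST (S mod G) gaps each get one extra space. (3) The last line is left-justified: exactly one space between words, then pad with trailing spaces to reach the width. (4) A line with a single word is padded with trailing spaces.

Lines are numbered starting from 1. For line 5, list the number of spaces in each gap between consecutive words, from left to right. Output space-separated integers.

Answer: 2

Derivation:
Line 1: ['plate', 'two'] (min_width=9, slack=4)
Line 2: ['system'] (min_width=6, slack=7)
Line 3: ['journey'] (min_width=7, slack=6)
Line 4: ['quickly'] (min_width=7, slack=6)
Line 5: ['gentle', 'grass'] (min_width=12, slack=1)
Line 6: ['sand', 'spoon'] (min_width=10, slack=3)
Line 7: ['rice', 'slow', 'I'] (min_width=11, slack=2)
Line 8: ['young', 'knife'] (min_width=11, slack=2)
Line 9: ['run', 'quick'] (min_width=9, slack=4)
Line 10: ['cheese', 'car'] (min_width=10, slack=3)
Line 11: ['bridge', 'to', 'six'] (min_width=13, slack=0)
Line 12: ['garden', 'south'] (min_width=12, slack=1)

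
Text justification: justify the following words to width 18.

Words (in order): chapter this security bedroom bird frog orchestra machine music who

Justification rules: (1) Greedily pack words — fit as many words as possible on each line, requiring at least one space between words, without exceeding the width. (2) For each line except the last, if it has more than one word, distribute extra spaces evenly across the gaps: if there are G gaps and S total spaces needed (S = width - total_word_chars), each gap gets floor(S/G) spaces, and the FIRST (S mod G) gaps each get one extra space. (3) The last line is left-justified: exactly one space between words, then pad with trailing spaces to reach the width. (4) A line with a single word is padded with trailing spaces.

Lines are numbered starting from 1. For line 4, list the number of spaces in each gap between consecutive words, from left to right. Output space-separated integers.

Line 1: ['chapter', 'this'] (min_width=12, slack=6)
Line 2: ['security', 'bedroom'] (min_width=16, slack=2)
Line 3: ['bird', 'frog'] (min_width=9, slack=9)
Line 4: ['orchestra', 'machine'] (min_width=17, slack=1)
Line 5: ['music', 'who'] (min_width=9, slack=9)

Answer: 2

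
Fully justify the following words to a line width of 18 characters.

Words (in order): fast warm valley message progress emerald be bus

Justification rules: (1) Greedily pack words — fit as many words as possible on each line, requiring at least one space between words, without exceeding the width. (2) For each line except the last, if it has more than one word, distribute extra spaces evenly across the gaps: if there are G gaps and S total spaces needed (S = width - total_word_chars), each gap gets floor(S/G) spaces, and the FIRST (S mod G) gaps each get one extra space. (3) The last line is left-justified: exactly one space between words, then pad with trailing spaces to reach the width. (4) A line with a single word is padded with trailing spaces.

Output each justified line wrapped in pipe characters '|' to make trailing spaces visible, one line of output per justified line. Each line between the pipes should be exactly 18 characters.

Answer: |fast  warm  valley|
|message   progress|
|emerald be bus    |

Derivation:
Line 1: ['fast', 'warm', 'valley'] (min_width=16, slack=2)
Line 2: ['message', 'progress'] (min_width=16, slack=2)
Line 3: ['emerald', 'be', 'bus'] (min_width=14, slack=4)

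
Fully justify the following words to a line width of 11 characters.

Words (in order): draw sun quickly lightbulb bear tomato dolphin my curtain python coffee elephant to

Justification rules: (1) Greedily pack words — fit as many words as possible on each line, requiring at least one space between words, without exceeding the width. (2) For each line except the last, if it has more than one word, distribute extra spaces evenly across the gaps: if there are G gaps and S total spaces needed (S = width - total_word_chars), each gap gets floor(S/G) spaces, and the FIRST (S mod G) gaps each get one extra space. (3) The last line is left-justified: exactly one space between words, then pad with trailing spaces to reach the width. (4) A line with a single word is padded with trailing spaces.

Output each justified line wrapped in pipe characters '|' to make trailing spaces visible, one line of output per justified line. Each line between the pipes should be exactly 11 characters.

Answer: |draw    sun|
|quickly    |
|lightbulb  |
|bear tomato|
|dolphin  my|
|curtain    |
|python     |
|coffee     |
|elephant to|

Derivation:
Line 1: ['draw', 'sun'] (min_width=8, slack=3)
Line 2: ['quickly'] (min_width=7, slack=4)
Line 3: ['lightbulb'] (min_width=9, slack=2)
Line 4: ['bear', 'tomato'] (min_width=11, slack=0)
Line 5: ['dolphin', 'my'] (min_width=10, slack=1)
Line 6: ['curtain'] (min_width=7, slack=4)
Line 7: ['python'] (min_width=6, slack=5)
Line 8: ['coffee'] (min_width=6, slack=5)
Line 9: ['elephant', 'to'] (min_width=11, slack=0)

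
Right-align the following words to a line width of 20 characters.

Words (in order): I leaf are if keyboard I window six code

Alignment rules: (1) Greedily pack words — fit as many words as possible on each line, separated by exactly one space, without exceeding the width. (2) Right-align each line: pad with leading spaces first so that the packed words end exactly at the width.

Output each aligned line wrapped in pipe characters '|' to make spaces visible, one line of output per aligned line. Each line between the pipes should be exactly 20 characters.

Line 1: ['I', 'leaf', 'are', 'if'] (min_width=13, slack=7)
Line 2: ['keyboard', 'I', 'window'] (min_width=17, slack=3)
Line 3: ['six', 'code'] (min_width=8, slack=12)

Answer: |       I leaf are if|
|   keyboard I window|
|            six code|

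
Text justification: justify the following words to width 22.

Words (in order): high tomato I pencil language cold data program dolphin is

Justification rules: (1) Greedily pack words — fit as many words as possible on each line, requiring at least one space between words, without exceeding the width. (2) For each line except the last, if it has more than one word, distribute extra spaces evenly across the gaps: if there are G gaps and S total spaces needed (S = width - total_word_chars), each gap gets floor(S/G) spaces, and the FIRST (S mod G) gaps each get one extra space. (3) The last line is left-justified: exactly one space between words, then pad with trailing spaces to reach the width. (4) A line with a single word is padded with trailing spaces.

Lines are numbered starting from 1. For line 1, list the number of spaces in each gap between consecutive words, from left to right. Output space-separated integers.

Answer: 2 2 1

Derivation:
Line 1: ['high', 'tomato', 'I', 'pencil'] (min_width=20, slack=2)
Line 2: ['language', 'cold', 'data'] (min_width=18, slack=4)
Line 3: ['program', 'dolphin', 'is'] (min_width=18, slack=4)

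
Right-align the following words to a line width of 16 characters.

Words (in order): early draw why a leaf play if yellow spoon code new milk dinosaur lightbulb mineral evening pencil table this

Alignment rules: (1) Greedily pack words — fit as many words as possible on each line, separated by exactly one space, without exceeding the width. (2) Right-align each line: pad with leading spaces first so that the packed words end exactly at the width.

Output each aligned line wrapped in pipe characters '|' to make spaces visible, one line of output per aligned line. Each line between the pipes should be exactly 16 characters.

Answer: |early draw why a|
|    leaf play if|
|    yellow spoon|
|   code new milk|
|        dinosaur|
|       lightbulb|
| mineral evening|
|    pencil table|
|            this|

Derivation:
Line 1: ['early', 'draw', 'why', 'a'] (min_width=16, slack=0)
Line 2: ['leaf', 'play', 'if'] (min_width=12, slack=4)
Line 3: ['yellow', 'spoon'] (min_width=12, slack=4)
Line 4: ['code', 'new', 'milk'] (min_width=13, slack=3)
Line 5: ['dinosaur'] (min_width=8, slack=8)
Line 6: ['lightbulb'] (min_width=9, slack=7)
Line 7: ['mineral', 'evening'] (min_width=15, slack=1)
Line 8: ['pencil', 'table'] (min_width=12, slack=4)
Line 9: ['this'] (min_width=4, slack=12)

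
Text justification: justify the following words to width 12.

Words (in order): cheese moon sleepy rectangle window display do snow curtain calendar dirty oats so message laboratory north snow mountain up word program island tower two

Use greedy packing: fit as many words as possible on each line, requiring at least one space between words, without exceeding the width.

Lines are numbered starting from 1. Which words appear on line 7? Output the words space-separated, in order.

Answer: calendar

Derivation:
Line 1: ['cheese', 'moon'] (min_width=11, slack=1)
Line 2: ['sleepy'] (min_width=6, slack=6)
Line 3: ['rectangle'] (min_width=9, slack=3)
Line 4: ['window'] (min_width=6, slack=6)
Line 5: ['display', 'do'] (min_width=10, slack=2)
Line 6: ['snow', 'curtain'] (min_width=12, slack=0)
Line 7: ['calendar'] (min_width=8, slack=4)
Line 8: ['dirty', 'oats'] (min_width=10, slack=2)
Line 9: ['so', 'message'] (min_width=10, slack=2)
Line 10: ['laboratory'] (min_width=10, slack=2)
Line 11: ['north', 'snow'] (min_width=10, slack=2)
Line 12: ['mountain', 'up'] (min_width=11, slack=1)
Line 13: ['word', 'program'] (min_width=12, slack=0)
Line 14: ['island', 'tower'] (min_width=12, slack=0)
Line 15: ['two'] (min_width=3, slack=9)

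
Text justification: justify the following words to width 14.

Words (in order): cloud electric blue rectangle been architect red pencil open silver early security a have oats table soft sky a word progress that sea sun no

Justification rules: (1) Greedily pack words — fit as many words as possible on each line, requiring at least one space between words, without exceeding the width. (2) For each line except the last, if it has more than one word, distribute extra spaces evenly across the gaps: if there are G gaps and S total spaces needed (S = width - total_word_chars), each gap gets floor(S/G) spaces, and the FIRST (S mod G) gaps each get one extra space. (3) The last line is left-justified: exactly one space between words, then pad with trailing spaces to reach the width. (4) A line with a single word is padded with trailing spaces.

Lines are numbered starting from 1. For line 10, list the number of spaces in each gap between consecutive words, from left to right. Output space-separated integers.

Line 1: ['cloud', 'electric'] (min_width=14, slack=0)
Line 2: ['blue', 'rectangle'] (min_width=14, slack=0)
Line 3: ['been', 'architect'] (min_width=14, slack=0)
Line 4: ['red', 'pencil'] (min_width=10, slack=4)
Line 5: ['open', 'silver'] (min_width=11, slack=3)
Line 6: ['early', 'security'] (min_width=14, slack=0)
Line 7: ['a', 'have', 'oats'] (min_width=11, slack=3)
Line 8: ['table', 'soft', 'sky'] (min_width=14, slack=0)
Line 9: ['a', 'word'] (min_width=6, slack=8)
Line 10: ['progress', 'that'] (min_width=13, slack=1)
Line 11: ['sea', 'sun', 'no'] (min_width=10, slack=4)

Answer: 2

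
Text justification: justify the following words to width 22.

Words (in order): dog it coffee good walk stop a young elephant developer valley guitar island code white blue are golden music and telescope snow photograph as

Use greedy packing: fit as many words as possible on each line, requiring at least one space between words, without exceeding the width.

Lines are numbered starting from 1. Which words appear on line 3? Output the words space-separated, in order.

Line 1: ['dog', 'it', 'coffee', 'good'] (min_width=18, slack=4)
Line 2: ['walk', 'stop', 'a', 'young'] (min_width=17, slack=5)
Line 3: ['elephant', 'developer'] (min_width=18, slack=4)
Line 4: ['valley', 'guitar', 'island'] (min_width=20, slack=2)
Line 5: ['code', 'white', 'blue', 'are'] (min_width=19, slack=3)
Line 6: ['golden', 'music', 'and'] (min_width=16, slack=6)
Line 7: ['telescope', 'snow'] (min_width=14, slack=8)
Line 8: ['photograph', 'as'] (min_width=13, slack=9)

Answer: elephant developer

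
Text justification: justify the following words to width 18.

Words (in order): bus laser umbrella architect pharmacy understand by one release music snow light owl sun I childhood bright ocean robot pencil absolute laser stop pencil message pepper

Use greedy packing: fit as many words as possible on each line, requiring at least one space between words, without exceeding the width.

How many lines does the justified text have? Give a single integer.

Line 1: ['bus', 'laser', 'umbrella'] (min_width=18, slack=0)
Line 2: ['architect', 'pharmacy'] (min_width=18, slack=0)
Line 3: ['understand', 'by', 'one'] (min_width=17, slack=1)
Line 4: ['release', 'music', 'snow'] (min_width=18, slack=0)
Line 5: ['light', 'owl', 'sun', 'I'] (min_width=15, slack=3)
Line 6: ['childhood', 'bright'] (min_width=16, slack=2)
Line 7: ['ocean', 'robot', 'pencil'] (min_width=18, slack=0)
Line 8: ['absolute', 'laser'] (min_width=14, slack=4)
Line 9: ['stop', 'pencil'] (min_width=11, slack=7)
Line 10: ['message', 'pepper'] (min_width=14, slack=4)
Total lines: 10

Answer: 10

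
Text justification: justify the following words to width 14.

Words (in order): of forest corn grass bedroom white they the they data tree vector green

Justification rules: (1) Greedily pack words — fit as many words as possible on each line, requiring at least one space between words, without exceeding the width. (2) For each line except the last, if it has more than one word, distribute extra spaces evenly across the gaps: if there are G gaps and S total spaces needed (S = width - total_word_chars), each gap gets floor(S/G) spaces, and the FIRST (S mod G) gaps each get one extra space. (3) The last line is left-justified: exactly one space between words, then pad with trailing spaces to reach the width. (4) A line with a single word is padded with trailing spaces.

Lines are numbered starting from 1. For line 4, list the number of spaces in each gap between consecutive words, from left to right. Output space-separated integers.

Answer: 1 1

Derivation:
Line 1: ['of', 'forest', 'corn'] (min_width=14, slack=0)
Line 2: ['grass', 'bedroom'] (min_width=13, slack=1)
Line 3: ['white', 'they', 'the'] (min_width=14, slack=0)
Line 4: ['they', 'data', 'tree'] (min_width=14, slack=0)
Line 5: ['vector', 'green'] (min_width=12, slack=2)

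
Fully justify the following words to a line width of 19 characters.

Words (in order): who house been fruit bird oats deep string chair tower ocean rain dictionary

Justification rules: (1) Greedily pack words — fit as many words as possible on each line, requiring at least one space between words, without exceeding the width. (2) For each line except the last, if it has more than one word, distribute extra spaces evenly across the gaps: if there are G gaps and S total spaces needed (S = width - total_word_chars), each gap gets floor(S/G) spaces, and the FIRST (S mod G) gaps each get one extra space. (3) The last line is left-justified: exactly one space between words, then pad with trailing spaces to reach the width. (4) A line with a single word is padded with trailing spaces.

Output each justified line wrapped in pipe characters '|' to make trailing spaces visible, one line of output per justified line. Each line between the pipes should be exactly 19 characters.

Answer: |who    house   been|
|fruit   bird   oats|
|deep  string  chair|
|tower   ocean  rain|
|dictionary         |

Derivation:
Line 1: ['who', 'house', 'been'] (min_width=14, slack=5)
Line 2: ['fruit', 'bird', 'oats'] (min_width=15, slack=4)
Line 3: ['deep', 'string', 'chair'] (min_width=17, slack=2)
Line 4: ['tower', 'ocean', 'rain'] (min_width=16, slack=3)
Line 5: ['dictionary'] (min_width=10, slack=9)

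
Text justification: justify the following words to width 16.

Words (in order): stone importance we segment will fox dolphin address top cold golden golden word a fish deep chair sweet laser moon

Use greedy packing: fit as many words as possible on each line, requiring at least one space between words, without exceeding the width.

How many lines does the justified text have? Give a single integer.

Line 1: ['stone', 'importance'] (min_width=16, slack=0)
Line 2: ['we', 'segment', 'will'] (min_width=15, slack=1)
Line 3: ['fox', 'dolphin'] (min_width=11, slack=5)
Line 4: ['address', 'top', 'cold'] (min_width=16, slack=0)
Line 5: ['golden', 'golden'] (min_width=13, slack=3)
Line 6: ['word', 'a', 'fish', 'deep'] (min_width=16, slack=0)
Line 7: ['chair', 'sweet'] (min_width=11, slack=5)
Line 8: ['laser', 'moon'] (min_width=10, slack=6)
Total lines: 8

Answer: 8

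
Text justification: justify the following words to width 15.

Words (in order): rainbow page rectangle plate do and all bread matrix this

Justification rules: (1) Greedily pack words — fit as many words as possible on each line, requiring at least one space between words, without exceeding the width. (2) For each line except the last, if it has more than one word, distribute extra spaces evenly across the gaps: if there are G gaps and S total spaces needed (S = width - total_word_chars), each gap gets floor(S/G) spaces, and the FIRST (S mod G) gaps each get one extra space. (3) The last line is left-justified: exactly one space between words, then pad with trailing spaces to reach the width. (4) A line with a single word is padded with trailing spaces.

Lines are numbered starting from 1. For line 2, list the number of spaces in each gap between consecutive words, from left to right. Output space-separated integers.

Answer: 1

Derivation:
Line 1: ['rainbow', 'page'] (min_width=12, slack=3)
Line 2: ['rectangle', 'plate'] (min_width=15, slack=0)
Line 3: ['do', 'and', 'all'] (min_width=10, slack=5)
Line 4: ['bread', 'matrix'] (min_width=12, slack=3)
Line 5: ['this'] (min_width=4, slack=11)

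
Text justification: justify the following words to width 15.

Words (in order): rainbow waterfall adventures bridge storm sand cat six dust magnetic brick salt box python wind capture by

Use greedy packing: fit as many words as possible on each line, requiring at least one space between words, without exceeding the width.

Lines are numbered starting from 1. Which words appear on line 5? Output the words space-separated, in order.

Answer: sand cat six

Derivation:
Line 1: ['rainbow'] (min_width=7, slack=8)
Line 2: ['waterfall'] (min_width=9, slack=6)
Line 3: ['adventures'] (min_width=10, slack=5)
Line 4: ['bridge', 'storm'] (min_width=12, slack=3)
Line 5: ['sand', 'cat', 'six'] (min_width=12, slack=3)
Line 6: ['dust', 'magnetic'] (min_width=13, slack=2)
Line 7: ['brick', 'salt', 'box'] (min_width=14, slack=1)
Line 8: ['python', 'wind'] (min_width=11, slack=4)
Line 9: ['capture', 'by'] (min_width=10, slack=5)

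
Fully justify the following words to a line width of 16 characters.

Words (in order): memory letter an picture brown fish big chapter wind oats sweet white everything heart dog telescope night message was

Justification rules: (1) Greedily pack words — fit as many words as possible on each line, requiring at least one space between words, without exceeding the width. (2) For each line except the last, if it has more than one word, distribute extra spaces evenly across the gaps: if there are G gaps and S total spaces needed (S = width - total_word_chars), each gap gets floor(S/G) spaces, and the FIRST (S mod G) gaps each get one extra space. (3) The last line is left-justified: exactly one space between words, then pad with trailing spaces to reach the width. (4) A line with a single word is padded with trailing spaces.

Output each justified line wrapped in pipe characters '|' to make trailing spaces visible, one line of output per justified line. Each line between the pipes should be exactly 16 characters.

Answer: |memory letter an|
|picture    brown|
|fish big chapter|
|wind  oats sweet|
|white everything|
|heart        dog|
|telescope  night|
|message was     |

Derivation:
Line 1: ['memory', 'letter', 'an'] (min_width=16, slack=0)
Line 2: ['picture', 'brown'] (min_width=13, slack=3)
Line 3: ['fish', 'big', 'chapter'] (min_width=16, slack=0)
Line 4: ['wind', 'oats', 'sweet'] (min_width=15, slack=1)
Line 5: ['white', 'everything'] (min_width=16, slack=0)
Line 6: ['heart', 'dog'] (min_width=9, slack=7)
Line 7: ['telescope', 'night'] (min_width=15, slack=1)
Line 8: ['message', 'was'] (min_width=11, slack=5)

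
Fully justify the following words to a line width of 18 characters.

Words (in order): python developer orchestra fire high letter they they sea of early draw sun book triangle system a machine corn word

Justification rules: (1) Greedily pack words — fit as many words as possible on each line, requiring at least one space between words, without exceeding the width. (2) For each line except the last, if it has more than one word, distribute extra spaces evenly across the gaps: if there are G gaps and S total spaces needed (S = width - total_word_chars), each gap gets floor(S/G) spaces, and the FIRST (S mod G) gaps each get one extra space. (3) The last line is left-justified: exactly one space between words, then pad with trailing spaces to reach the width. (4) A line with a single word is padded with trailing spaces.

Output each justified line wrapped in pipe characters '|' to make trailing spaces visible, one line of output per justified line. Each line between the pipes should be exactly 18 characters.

Answer: |python   developer|
|orchestra     fire|
|high  letter  they|
|they  sea of early|
|draw    sun   book|
|triangle  system a|
|machine corn word |

Derivation:
Line 1: ['python', 'developer'] (min_width=16, slack=2)
Line 2: ['orchestra', 'fire'] (min_width=14, slack=4)
Line 3: ['high', 'letter', 'they'] (min_width=16, slack=2)
Line 4: ['they', 'sea', 'of', 'early'] (min_width=17, slack=1)
Line 5: ['draw', 'sun', 'book'] (min_width=13, slack=5)
Line 6: ['triangle', 'system', 'a'] (min_width=17, slack=1)
Line 7: ['machine', 'corn', 'word'] (min_width=17, slack=1)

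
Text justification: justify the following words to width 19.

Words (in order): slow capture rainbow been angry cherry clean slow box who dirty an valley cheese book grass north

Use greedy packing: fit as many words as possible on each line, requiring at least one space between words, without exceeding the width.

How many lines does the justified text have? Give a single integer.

Answer: 6

Derivation:
Line 1: ['slow', 'capture'] (min_width=12, slack=7)
Line 2: ['rainbow', 'been', 'angry'] (min_width=18, slack=1)
Line 3: ['cherry', 'clean', 'slow'] (min_width=17, slack=2)
Line 4: ['box', 'who', 'dirty', 'an'] (min_width=16, slack=3)
Line 5: ['valley', 'cheese', 'book'] (min_width=18, slack=1)
Line 6: ['grass', 'north'] (min_width=11, slack=8)
Total lines: 6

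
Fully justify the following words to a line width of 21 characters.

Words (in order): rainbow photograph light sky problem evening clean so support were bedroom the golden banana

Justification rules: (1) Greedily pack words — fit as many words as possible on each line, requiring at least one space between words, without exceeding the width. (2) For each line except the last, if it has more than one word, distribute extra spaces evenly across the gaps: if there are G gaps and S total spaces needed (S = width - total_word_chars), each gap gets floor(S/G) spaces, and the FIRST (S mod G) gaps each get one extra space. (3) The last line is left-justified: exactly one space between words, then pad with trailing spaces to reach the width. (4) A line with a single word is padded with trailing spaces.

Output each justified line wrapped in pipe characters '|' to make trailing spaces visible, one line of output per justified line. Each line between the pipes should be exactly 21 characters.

Answer: |rainbow    photograph|
|light   sky   problem|
|evening    clean   so|
|support  were bedroom|
|the golden banana    |

Derivation:
Line 1: ['rainbow', 'photograph'] (min_width=18, slack=3)
Line 2: ['light', 'sky', 'problem'] (min_width=17, slack=4)
Line 3: ['evening', 'clean', 'so'] (min_width=16, slack=5)
Line 4: ['support', 'were', 'bedroom'] (min_width=20, slack=1)
Line 5: ['the', 'golden', 'banana'] (min_width=17, slack=4)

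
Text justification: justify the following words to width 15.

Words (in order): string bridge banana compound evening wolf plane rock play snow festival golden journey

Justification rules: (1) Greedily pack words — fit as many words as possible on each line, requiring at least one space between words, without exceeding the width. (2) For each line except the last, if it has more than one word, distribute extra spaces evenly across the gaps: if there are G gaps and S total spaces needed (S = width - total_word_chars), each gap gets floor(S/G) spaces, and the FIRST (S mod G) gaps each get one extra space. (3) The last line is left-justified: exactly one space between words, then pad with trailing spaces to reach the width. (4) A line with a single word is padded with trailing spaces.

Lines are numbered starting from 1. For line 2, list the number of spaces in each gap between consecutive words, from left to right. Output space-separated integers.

Line 1: ['string', 'bridge'] (min_width=13, slack=2)
Line 2: ['banana', 'compound'] (min_width=15, slack=0)
Line 3: ['evening', 'wolf'] (min_width=12, slack=3)
Line 4: ['plane', 'rock', 'play'] (min_width=15, slack=0)
Line 5: ['snow', 'festival'] (min_width=13, slack=2)
Line 6: ['golden', 'journey'] (min_width=14, slack=1)

Answer: 1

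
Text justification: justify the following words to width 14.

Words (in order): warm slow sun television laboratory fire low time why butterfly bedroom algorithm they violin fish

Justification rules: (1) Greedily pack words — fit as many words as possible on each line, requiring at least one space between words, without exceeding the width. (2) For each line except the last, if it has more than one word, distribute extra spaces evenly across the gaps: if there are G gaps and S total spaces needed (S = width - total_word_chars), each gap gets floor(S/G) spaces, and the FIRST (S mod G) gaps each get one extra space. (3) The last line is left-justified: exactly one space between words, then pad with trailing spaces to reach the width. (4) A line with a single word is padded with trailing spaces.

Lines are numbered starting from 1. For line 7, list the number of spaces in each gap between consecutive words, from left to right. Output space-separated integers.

Answer: 1

Derivation:
Line 1: ['warm', 'slow', 'sun'] (min_width=13, slack=1)
Line 2: ['television'] (min_width=10, slack=4)
Line 3: ['laboratory'] (min_width=10, slack=4)
Line 4: ['fire', 'low', 'time'] (min_width=13, slack=1)
Line 5: ['why', 'butterfly'] (min_width=13, slack=1)
Line 6: ['bedroom'] (min_width=7, slack=7)
Line 7: ['algorithm', 'they'] (min_width=14, slack=0)
Line 8: ['violin', 'fish'] (min_width=11, slack=3)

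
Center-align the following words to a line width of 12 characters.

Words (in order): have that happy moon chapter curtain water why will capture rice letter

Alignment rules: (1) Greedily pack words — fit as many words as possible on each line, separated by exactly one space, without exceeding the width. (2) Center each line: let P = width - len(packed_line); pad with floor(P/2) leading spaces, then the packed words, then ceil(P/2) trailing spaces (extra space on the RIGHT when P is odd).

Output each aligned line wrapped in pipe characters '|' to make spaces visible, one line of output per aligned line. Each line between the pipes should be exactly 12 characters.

Answer: | have that  |
| happy moon |
|  chapter   |
|  curtain   |
| water why  |
|will capture|
|rice letter |

Derivation:
Line 1: ['have', 'that'] (min_width=9, slack=3)
Line 2: ['happy', 'moon'] (min_width=10, slack=2)
Line 3: ['chapter'] (min_width=7, slack=5)
Line 4: ['curtain'] (min_width=7, slack=5)
Line 5: ['water', 'why'] (min_width=9, slack=3)
Line 6: ['will', 'capture'] (min_width=12, slack=0)
Line 7: ['rice', 'letter'] (min_width=11, slack=1)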